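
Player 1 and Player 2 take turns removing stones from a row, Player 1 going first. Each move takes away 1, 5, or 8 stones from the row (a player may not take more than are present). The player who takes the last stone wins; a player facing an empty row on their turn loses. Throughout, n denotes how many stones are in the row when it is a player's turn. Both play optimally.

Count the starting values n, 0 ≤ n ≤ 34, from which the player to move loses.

Classify positions by backward induction: terminal positions (no move available) are L. From any other position, the mover wins iff some move reaches an L.
n=0: no move → L
n=1: can move to 0, which is L ⇒ W
n=2: the only move is to 1(W), a W ⇒ L
n=3: can move to 2, which is L ⇒ W
n=4: the only move is to 3(W), a W ⇒ L
n=5: can move to 4, which is L ⇒ W
n=6: moves to 5(W), 1(W); every one is W ⇒ L
n=7: can move to 6, which is L ⇒ W
n=8: can move to 0, which is L ⇒ W
n=9: can move to 4, which is L ⇒ W
n=10: can move to 2, which is L ⇒ W
n=11: can move to 6, which is L ⇒ W
n=12: can move to 4, which is L ⇒ W
n=13: moves to 12(W), 8(W), 5(W); every one is W ⇒ L
n=14: can move to 13, which is L ⇒ W
n=15: moves to 14(W), 10(W), 7(W); every one is W ⇒ L
n=16: can move to 15, which is L ⇒ W
n=17: moves to 16(W), 12(W), 9(W); every one is W ⇒ L
n=18: can move to 17, which is L ⇒ W
n=19: moves to 18(W), 14(W), 11(W); every one is W ⇒ L
n=20: can move to 19, which is L ⇒ W
n=21: can move to 13, which is L ⇒ W
n=22: can move to 17, which is L ⇒ W
n=23: can move to 15, which is L ⇒ W
n=24: can move to 19, which is L ⇒ W
n=25: can move to 17, which is L ⇒ W
n=26: moves to 25(W), 21(W), 18(W); every one is W ⇒ L
n=27: can move to 26, which is L ⇒ W
n=28: moves to 27(W), 23(W), 20(W); every one is W ⇒ L
n=29: can move to 28, which is L ⇒ W
n=30: moves to 29(W), 25(W), 22(W); every one is W ⇒ L
n=31: can move to 30, which is L ⇒ W
n=32: moves to 31(W), 27(W), 24(W); every one is W ⇒ L
n=33: can move to 32, which is L ⇒ W
n=34: can move to 26, which is L ⇒ W
L entries with 0 ≤ n ≤ 34: n = 0, 2, 4, 6, 13, 15, 17, 19, 26, 28, 30, 32; that makes 12.

12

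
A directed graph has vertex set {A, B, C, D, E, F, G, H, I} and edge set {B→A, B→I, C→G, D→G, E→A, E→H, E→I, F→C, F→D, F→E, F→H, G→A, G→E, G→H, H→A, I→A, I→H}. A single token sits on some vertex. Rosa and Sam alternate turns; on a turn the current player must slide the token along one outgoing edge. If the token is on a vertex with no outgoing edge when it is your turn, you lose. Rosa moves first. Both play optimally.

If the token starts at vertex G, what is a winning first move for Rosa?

Positions with no move are L. A position that does have a move is losing for the player to move precisely when every available move leads to a winning position for the opponent. Fill in the labels:
Every edge goes from a vertex to one that appears earlier in the order A, H, I, E, G, C, D, B, F, so processing vertices in that order labels each vertex after all of its successors.
A: no outgoing edge → L
H: can move to A, which is L ⇒ W
I: can move to A, which is L ⇒ W
E: can move to A, which is L ⇒ W
G: can move to A, which is L ⇒ W
C: the only move is to G(W), a W ⇒ L
D: the only move is to G(W), a W ⇒ L
B: can move to A, which is L ⇒ W
F: can move to D, which is L ⇒ W
From G, the L positions reachable in one move are: A.

Move to A.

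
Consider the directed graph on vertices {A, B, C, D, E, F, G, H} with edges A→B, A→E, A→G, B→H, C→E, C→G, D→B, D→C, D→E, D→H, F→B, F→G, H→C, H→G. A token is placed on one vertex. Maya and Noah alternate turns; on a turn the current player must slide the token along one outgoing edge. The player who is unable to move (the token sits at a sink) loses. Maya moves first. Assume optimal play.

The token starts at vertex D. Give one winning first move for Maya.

Move to B.

Positions with no move are L. A position that does have a move is losing for the player to move precisely when every available move leads to a winning position for the opponent. Fill in the labels:
Every edge goes from a vertex to one that appears earlier in the order G, E, C, H, B, F, A, D, so processing vertices in that order labels each vertex after all of its successors.
G: no outgoing edge → L
E: no outgoing edge → L
C: can move to E, which is L ⇒ W
H: can move to G, which is L ⇒ W
B: the only move is to H(W), a W ⇒ L
F: can move to B, which is L ⇒ W
A: can move to B, which is L ⇒ W
D: can move to B, which is L ⇒ W
From D, the L positions reachable in one move are: B, E. Any move reaching one of these is winning.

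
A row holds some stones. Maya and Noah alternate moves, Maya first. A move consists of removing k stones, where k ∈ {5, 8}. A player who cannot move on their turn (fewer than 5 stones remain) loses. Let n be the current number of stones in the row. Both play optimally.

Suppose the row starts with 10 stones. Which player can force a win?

Label each position W (a win for the player to move) or L (a loss). A position with no legal move is L; any other position is W exactly when some move reaches an L, and L when every move reaches a W.
n=0: no move → L
n=1: no move → L
n=2: no move → L
n=3: no move → L
n=4: no move → L
n=5: W (go to 0, an L position)
n=6: W (go to 1, an L position)
n=7: W (go to 2, an L position)
n=8: W (go to 3, an L position)
n=9: W (go to 4, an L position)
n=10: W (go to 2, an L position)
The starting position 10 is W: Maya should remove 8, leaving 2, handing over an L position.

Maya wins.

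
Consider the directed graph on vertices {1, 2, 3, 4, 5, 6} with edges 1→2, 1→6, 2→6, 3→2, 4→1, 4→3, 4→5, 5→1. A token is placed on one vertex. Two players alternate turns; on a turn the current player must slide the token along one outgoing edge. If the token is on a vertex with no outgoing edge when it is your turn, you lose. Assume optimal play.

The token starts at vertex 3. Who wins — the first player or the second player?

The second player wins.

Compute win/loss labels from the base case upward. A position with no move is L. Any other position is W if it can reach an L in one move, else L.
Every edge goes from a vertex to one that appears earlier in the order 6, 2, 1, 5, 3, 4, so processing vertices in that order labels each vertex after all of its successors.
6: no outgoing edge → L
2: can move to 6, which is L ⇒ W
1: can move to 6, which is L ⇒ W
5: the only move is to 1(W), a W ⇒ L
3: the only move is to 2(W), a W ⇒ L
4: can move to 3, which is L ⇒ W
Every move from 3 reaches a W position, so the mover loses.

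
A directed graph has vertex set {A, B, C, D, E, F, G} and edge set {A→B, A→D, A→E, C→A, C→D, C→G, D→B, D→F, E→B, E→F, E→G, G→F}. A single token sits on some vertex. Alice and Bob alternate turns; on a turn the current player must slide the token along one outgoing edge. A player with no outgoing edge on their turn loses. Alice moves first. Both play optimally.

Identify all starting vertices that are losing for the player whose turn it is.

Build the W/L table. Terminal = L. A non-terminal position is W if it has a move to some L; otherwise it is L.
Every edge goes from a vertex to one that appears earlier in the order F, B, G, D, E, A, C, so processing vertices in that order labels each vertex after all of its successors.
F: no outgoing edge → L
B: no outgoing edge → L
G: →F(L), so W
D: →B(L), so W
E: →B(L), so W
A: →B(L), so W
C: →A(W), D(W), G(W) — all W, so L
Reading off the rows marked L gives the requested list; there are 3 such vertices.

B, C, F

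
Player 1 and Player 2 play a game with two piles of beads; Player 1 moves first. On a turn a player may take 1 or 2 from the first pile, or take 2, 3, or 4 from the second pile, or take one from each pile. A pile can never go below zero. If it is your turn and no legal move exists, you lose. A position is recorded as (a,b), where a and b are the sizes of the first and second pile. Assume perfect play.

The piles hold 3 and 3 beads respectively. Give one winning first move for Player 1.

Move to (1,3).

Build the W/L table. Terminal = L. A non-terminal position is W if it has a move to some L; otherwise it is L.
No move ever increases a pile, so every position that can arise here has a ≤ 3 and b ≤ 3; it is enough to label the cells with 0 ≤ a ≤ 3 and 0 ≤ b ≤ 3.
Every move lowers a or b (never raises either), so fill the grid row by row in increasing a, and left to right within a row: each cell's successors are then already labelled.
      b=0  b=1  b=2  b=3
a=0:    L    L    W    W
a=1:    W    W    W    L
a=2:    W    W    L    W
a=3:    L    L    W    W
Cells with no legal move (terminal, hence L): (0,0), (0,1).
The remaining L cells, each justified by listing all of its moves:
(1,3): moves to (0,3)(W), (1,1)(W), (1,0)(W), (0,2)(W); every one is W ⇒ L
(2,2): moves to (1,2)(W), (0,2)(W), (2,0)(W), (1,1)(W); every one is W ⇒ L
(3,0): moves to (2,0)(W), (1,0)(W); every one is W ⇒ L
(3,1): moves to (2,1)(W), (1,1)(W), (2,0)(W); every one is W ⇒ L
Every other cell has at least one move into one of the L cells above, so it is W.
From (3,3), the L positions reachable in one move are: (1,3), (3,1), (3,0), (2,2). Any move reaching one of these is winning.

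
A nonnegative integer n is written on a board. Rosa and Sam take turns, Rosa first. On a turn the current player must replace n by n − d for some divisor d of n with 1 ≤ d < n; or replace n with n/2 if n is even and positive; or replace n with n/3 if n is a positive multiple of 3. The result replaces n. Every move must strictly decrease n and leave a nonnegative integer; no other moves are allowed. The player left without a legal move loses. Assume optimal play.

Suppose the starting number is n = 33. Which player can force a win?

Classify positions by backward induction: terminal positions (no move available) are L. From any other position, the mover wins iff some move reaches an L.
n=0: no move → L
n=1: no move → L
n=2: →1(L), so W
n=3: →1(L), so W
n=4: →2(W), 3(W) — all W, so L
n=5: →4(L), so W
n=6: →4(L), so W
n=7: →6(W) only, which is W, so L
n=8: →4(L), so W
n=9: →3(W), 6(W), 8(W) — all W, so L
n=10: →9(L), so W
n=11: →10(W) only, which is W, so L
n=12: →4(L), so W
n=13: →12(W) only, which is W, so L
n=14: →7(L), so W
n=15: →5(W), 10(W), 12(W), 14(W) — all W, so L
n=16: →15(L), so W
n=17: →16(W) only, which is W, so L
n=18: →9(L), so W
n=19: →18(W) only, which is W, so L
n=20: →15(L), so W
n=21: →7(L), so W
n=22: →11(L), so W
n=23: →22(W) only, which is W, so L
n=24: →23(L), so W
n=25: →20(W), 24(W) — all W, so L
n=26: →13(L), so W
n=27: →9(L), so W
n=28: →14(W), 21(W), 24(W), 26(W), 27(W) — all W, so L
n=29: →28(L), so W
n=30: →15(L), so W
n=31: →30(W) only, which is W, so L
n=32: →28(L), so W
n=33: →11(L), so W
The starting position 33 is W: Rosa should move to 11, handing over an L position.

Rosa wins.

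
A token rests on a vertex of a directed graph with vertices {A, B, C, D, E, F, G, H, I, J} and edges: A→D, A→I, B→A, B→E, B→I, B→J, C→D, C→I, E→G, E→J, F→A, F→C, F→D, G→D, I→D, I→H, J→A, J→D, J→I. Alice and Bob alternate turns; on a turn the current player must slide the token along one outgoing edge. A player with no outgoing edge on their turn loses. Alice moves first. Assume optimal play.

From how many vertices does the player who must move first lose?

Label each position W (a win for the player to move) or L (a loss). A position with no legal move is L; any other position is W exactly when some move reaches an L, and L when every move reaches a W.
Every edge goes from a vertex to one that appears earlier in the order H, D, I, A, J, G, E, C, B, F, so processing vertices in that order labels each vertex after all of its successors.
H: no outgoing edge → L
D: no outgoing edge → L
I: W (go to D, an L position)
A: W (go to D, an L position)
J: W (go to D, an L position)
G: W (go to D, an L position)
E: L (options G(W), J(W) are all W)
C: W (go to D, an L position)
B: W (go to E, an L position)
F: W (go to D, an L position)
The L vertices are D, E, H; that is 3 in all.

3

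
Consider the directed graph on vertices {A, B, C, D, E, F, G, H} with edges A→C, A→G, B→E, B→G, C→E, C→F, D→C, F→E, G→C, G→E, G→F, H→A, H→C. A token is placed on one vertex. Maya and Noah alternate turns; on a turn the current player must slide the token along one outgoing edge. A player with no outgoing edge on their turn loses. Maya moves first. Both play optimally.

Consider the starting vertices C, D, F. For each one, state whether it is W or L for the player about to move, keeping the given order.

Use the standard recursion: the mover loses at a terminal position; elsewhere, the mover wins exactly when some move hands the opponent an L position.
Every edge goes from a vertex to one that appears earlier in the order E, F, C, G, D, A, B, H, so processing vertices in that order labels each vertex after all of its successors.
E: no outgoing edge → L
F: W (go to E, an L position)
C: W (go to E, an L position)
G: W (go to E, an L position)
D: L (sole option C(W) is W)
A: L (options G(W), C(W) are all W)
B: W (go to E, an L position)
H: W (go to A, an L position)

C: W, D: L, F: W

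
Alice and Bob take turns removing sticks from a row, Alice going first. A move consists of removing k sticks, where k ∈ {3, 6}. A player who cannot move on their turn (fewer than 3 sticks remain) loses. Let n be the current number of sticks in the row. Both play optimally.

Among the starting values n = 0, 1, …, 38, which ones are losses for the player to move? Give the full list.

0, 1, 2, 9, 10, 11, 18, 19, 20, 27, 28, 29, 36, 37, 38

Work bottom-up. With no move the player to move loses. Otherwise the position is W if at least one move leads to an L position for the opponent, and L if every move leads to a W.
n=0: no move → L
n=1: no move → L
n=2: no move → L
n=3: W (go to 0, an L position)
n=4: W (go to 1, an L position)
n=5: W (go to 2, an L position)
n=6: W (go to 0, an L position)
n=7: W (go to 1, an L position)
n=8: W (go to 2, an L position)
n=9: L (options 6(W), 3(W) are all W)
n=10: L (options 7(W), 4(W) are all W)
n=11: L (options 8(W), 5(W) are all W)
n=12: W (go to 9, an L position)
n=13: W (go to 10, an L position)
n=14: W (go to 11, an L position)
n=15: W (go to 9, an L position)
n=16: W (go to 10, an L position)
n=17: W (go to 11, an L position)
n=18: L (options 15(W), 12(W) are all W)
n=19: L (options 16(W), 13(W) are all W)
n=20: L (options 17(W), 14(W) are all W)
n=21: W (go to 18, an L position)
n=22: W (go to 19, an L position)
n=23: W (go to 20, an L position)
n=24: W (go to 18, an L position)
n=25: W (go to 19, an L position)
n=26: W (go to 20, an L position)
n=27: L (options 24(W), 21(W) are all W)
n=28: L (options 25(W), 22(W) are all W)
n=29: L (options 26(W), 23(W) are all W)
n=30: W (go to 27, an L position)
n=31: W (go to 28, an L position)
n=32: W (go to 29, an L position)
n=33: W (go to 27, an L position)
n=34: W (go to 28, an L position)
n=35: W (go to 29, an L position)
n=36: L (options 33(W), 30(W) are all W)
n=37: L (options 34(W), 31(W) are all W)
n=38: L (options 35(W), 32(W) are all W)
The losing starting values of n are exactly the entries labelled L in this table (15 of them).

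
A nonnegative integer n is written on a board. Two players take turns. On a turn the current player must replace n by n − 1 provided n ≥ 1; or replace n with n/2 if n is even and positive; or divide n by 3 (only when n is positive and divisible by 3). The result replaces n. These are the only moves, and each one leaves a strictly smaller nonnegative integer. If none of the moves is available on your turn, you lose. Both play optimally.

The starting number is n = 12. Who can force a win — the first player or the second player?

The first player wins.

Compute win/loss labels from the base case upward. A position with no move is L. Any other position is W if it can reach an L in one move, else L.
n=0: no move → L
n=1: W (go to 0, an L position)
n=2: L (sole option 1(W) is W)
n=3: W (go to 2, an L position)
n=4: W (go to 2, an L position)
n=5: L (sole option 4(W) is W)
n=6: W (go to 2, an L position)
n=7: L (sole option 6(W) is W)
n=8: W (go to 7, an L position)
n=9: L (options 3(W), 8(W) are all W)
n=10: W (go to 5, an L position)
n=11: L (sole option 10(W) is W)
n=12: W (go to 11, an L position)
From 12 the player to move can move to 11, reaching an L position.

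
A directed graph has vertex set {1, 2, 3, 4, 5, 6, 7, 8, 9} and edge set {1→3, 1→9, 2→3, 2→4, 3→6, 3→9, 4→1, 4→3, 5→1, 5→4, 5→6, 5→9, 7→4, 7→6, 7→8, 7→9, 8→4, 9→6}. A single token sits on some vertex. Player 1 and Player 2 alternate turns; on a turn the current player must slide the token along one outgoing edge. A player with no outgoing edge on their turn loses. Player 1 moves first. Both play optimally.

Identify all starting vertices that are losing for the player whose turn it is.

Work bottom-up. With no move the player to move loses. Otherwise the position is W if at least one move leads to an L position for the opponent, and L if every move leads to a W.
Every edge goes from a vertex to one that appears earlier in the order 6, 9, 3, 1, 4, 2, 8, 5, 7, so processing vertices in that order labels each vertex after all of its successors.
6: no outgoing edge → L
9: W (go to 6, an L position)
3: W (go to 6, an L position)
1: L (options 3(W), 9(W) are all W)
4: W (go to 1, an L position)
2: L (options 4(W), 3(W) are all W)
8: L (sole option 4(W) is W)
5: W (go to 1, an L position)
7: W (go to 8, an L position)
Reading off the rows marked L gives the requested list; there are 4 such vertices.

1, 2, 6, 8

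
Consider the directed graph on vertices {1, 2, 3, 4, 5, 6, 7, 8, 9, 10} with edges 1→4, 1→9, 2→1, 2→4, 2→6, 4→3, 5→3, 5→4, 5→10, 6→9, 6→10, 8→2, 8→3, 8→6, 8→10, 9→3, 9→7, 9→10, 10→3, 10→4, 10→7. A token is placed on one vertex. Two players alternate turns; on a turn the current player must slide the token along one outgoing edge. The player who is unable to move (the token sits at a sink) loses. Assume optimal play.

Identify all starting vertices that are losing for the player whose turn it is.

Positions with no move are L. A position that does have a move is losing for the player to move precisely when every available move leads to a winning position for the opponent. Fill in the labels:
Every edge goes from a vertex to one that appears earlier in the order 3, 7, 4, 10, 5, 9, 6, 1, 2, 8, so processing vertices in that order labels each vertex after all of its successors.
3: no outgoing edge → L
7: no outgoing edge → L
4: reaches L-position 3 → W
10: reaches L-position 7 → W
5: reaches L-position 3 → W
9: reaches L-position 7 → W
6: only reaches 9(W), 10(W), all W → L
1: only reaches 9(W), 4(W), all W → L
2: reaches L-position 1 → W
8: reaches L-position 6 → W
Reading off the rows marked L gives the requested list; there are 4 such vertices.

1, 3, 6, 7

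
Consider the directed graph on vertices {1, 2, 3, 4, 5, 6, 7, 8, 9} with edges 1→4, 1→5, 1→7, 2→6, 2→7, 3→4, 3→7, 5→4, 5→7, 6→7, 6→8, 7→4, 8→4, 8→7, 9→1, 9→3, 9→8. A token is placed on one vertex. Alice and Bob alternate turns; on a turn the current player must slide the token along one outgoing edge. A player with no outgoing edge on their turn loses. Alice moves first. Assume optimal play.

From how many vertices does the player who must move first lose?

Work bottom-up. With no move the player to move loses. Otherwise the position is W if at least one move leads to an L position for the opponent, and L if every move leads to a W.
Every edge goes from a vertex to one that appears earlier in the order 4, 7, 8, 6, 3, 5, 1, 9, 2, so processing vertices in that order labels each vertex after all of its successors.
4: no outgoing edge → L
7: W (go to 4, an L position)
8: W (go to 4, an L position)
6: L (options 8(W), 7(W) are all W)
3: W (go to 4, an L position)
5: W (go to 4, an L position)
1: W (go to 4, an L position)
9: L (options 1(W), 3(W), 8(W) are all W)
2: W (go to 6, an L position)
The L vertices are 4, 6, 9; that is 3 in all.

3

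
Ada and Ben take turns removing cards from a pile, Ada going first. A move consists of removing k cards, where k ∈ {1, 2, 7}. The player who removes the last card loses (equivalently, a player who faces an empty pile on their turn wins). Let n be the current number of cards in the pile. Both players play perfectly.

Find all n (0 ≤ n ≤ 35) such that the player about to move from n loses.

1, 4, 7, 10, 13, 16, 19, 22, 25, 28, 31, 34

Classify positions by backward induction: terminal positions (no move available) are W. From any other position, the mover wins iff some move reaches an L.
n=0: no move; the opponent has just taken the last card and therefore loses → W
n=1: L (sole option 0(W) is W)
n=2: W (go to 1, an L position)
n=3: W (go to 1, an L position)
n=4: L (options 3(W), 2(W) are all W)
n=5: W (go to 4, an L position)
n=6: W (go to 4, an L position)
n=7: L (options 6(W), 5(W), 0(W) are all W)
n=8: W (go to 7, an L position)
n=9: W (go to 7, an L position)
n=10: L (options 9(W), 8(W), 3(W) are all W)
n=11: W (go to 10, an L position)
n=12: W (go to 10, an L position)
n=13: L (options 12(W), 11(W), 6(W) are all W)
n=14: W (go to 13, an L position)
n=15: W (go to 13, an L position)
n=16: L (options 15(W), 14(W), 9(W) are all W)
n=17: W (go to 16, an L position)
n=18: W (go to 16, an L position)
n=19: L (options 18(W), 17(W), 12(W) are all W)
n=20: W (go to 19, an L position)
n=21: W (go to 19, an L position)
n=22: L (options 21(W), 20(W), 15(W) are all W)
n=23: W (go to 22, an L position)
n=24: W (go to 22, an L position)
n=25: L (options 24(W), 23(W), 18(W) are all W)
n=26: W (go to 25, an L position)
n=27: W (go to 25, an L position)
n=28: L (options 27(W), 26(W), 21(W) are all W)
n=29: W (go to 28, an L position)
n=30: W (go to 28, an L position)
n=31: L (options 30(W), 29(W), 24(W) are all W)
n=32: W (go to 31, an L position)
n=33: W (go to 31, an L position)
n=34: L (options 33(W), 32(W), 27(W) are all W)
n=35: W (go to 34, an L position)
The losing starting values of n are exactly the entries labelled L in this table (12 of them).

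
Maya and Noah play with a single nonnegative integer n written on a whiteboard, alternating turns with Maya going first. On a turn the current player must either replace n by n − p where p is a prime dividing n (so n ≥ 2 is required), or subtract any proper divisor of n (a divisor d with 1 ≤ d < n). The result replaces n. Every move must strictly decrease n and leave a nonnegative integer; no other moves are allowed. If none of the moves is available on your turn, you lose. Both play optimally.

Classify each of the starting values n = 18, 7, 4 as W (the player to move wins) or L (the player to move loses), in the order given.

Build the W/L table. Terminal = L. A non-terminal position is W if it has a move to some L; otherwise it is L.
n=0: no move → L
n=1: no move → L
n=2: →0(L), so W
n=3: →0(L), so W
n=4: →2(W), 3(W) — all W, so L
n=5: →0(L), so W
n=6: →4(L), so W
n=7: →0(L), so W
n=8: →4(L), so W
n=9: →6(W), 8(W) — all W, so L
n=10: →9(L), so W
n=11: →0(L), so W
n=12: →9(L), so W
n=13: →0(L), so W
n=14: →7(W), 12(W), 13(W) — all W, so L
n=15: →14(L), so W
n=16: →14(L), so W
n=17: →0(L), so W
n=18: →9(L), so W

18: W, 7: W, 4: L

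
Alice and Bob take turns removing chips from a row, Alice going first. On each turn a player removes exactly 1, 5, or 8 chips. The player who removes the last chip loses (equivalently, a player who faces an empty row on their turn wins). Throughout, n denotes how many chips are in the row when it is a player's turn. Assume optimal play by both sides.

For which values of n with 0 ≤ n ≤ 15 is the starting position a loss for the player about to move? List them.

Label each position W (a win for the player to move) or L (a loss). A position with no legal move is W; any other position is W exactly when some move reaches an L, and L when every move reaches a W.
n=0: no move; the opponent has just taken the last chip and therefore loses → W
n=1: only reaches 0(W), which is W → L
n=2: reaches L-position 1 → W
n=3: only reaches 2(W), which is W → L
n=4: reaches L-position 3 → W
n=5: only reaches 4(W), 0(W), all W → L
n=6: reaches L-position 5 → W
n=7: only reaches 6(W), 2(W), all W → L
n=8: reaches L-position 7 → W
n=9: reaches L-position 1 → W
n=10: reaches L-position 5 → W
n=11: reaches L-position 3 → W
n=12: reaches L-position 7 → W
n=13: reaches L-position 5 → W
n=14: only reaches 13(W), 9(W), 6(W), all W → L
n=15: reaches L-position 14 → W
Reading off the rows marked L gives the requested list; there are 5 such values of n.

1, 3, 5, 7, 14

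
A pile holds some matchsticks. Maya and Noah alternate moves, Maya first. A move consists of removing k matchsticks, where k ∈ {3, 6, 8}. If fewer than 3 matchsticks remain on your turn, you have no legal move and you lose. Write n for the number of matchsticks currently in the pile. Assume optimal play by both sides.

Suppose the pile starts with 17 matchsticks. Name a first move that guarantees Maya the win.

Compute win/loss labels from the base case upward. A position with no move is L. Any other position is W if it can reach an L in one move, else L.
n=0: no move → L
n=1: no move → L
n=2: no move → L
n=3: →0(L), so W
n=4: →1(L), so W
n=5: →2(L), so W
n=6: →0(L), so W
n=7: →1(L), so W
n=8: →2(L), so W
n=9: →1(L), so W
n=10: →2(L), so W
n=11: →8(W), 5(W), 3(W) — all W, so L
n=12: →9(W), 6(W), 4(W) — all W, so L
n=13: →10(W), 7(W), 5(W) — all W, so L
n=14: →11(L), so W
n=15: →12(L), so W
n=16: →13(L), so W
n=17: →11(L), so W
From 17, the L positions reachable in one move are: 11.

Remove 6, leaving 11.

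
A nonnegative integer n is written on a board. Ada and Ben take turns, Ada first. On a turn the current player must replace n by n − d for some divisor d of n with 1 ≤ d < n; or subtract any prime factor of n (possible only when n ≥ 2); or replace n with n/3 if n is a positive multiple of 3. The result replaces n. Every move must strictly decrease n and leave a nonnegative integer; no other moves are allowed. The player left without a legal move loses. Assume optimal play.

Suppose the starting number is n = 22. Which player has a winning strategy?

Positions with no move are L. A position that does have a move is losing for the player to move precisely when every available move leads to a winning position for the opponent. Fill in the labels:
n=0: no move → L
n=1: no move → L
n=2: reaches L-position 0 → W
n=3: reaches L-position 0 → W
n=4: only reaches 2(W), 3(W), all W → L
n=5: reaches L-position 0 → W
n=6: reaches L-position 4 → W
n=7: reaches L-position 0 → W
n=8: reaches L-position 4 → W
n=9: only reaches 3(W), 6(W), 8(W), all W → L
n=10: reaches L-position 9 → W
n=11: reaches L-position 0 → W
n=12: reaches L-position 4 → W
n=13: reaches L-position 0 → W
n=14: only reaches 7(W), 12(W), 13(W), all W → L
n=15: reaches L-position 14 → W
n=16: reaches L-position 14 → W
n=17: reaches L-position 0 → W
n=18: reaches L-position 9 → W
n=19: reaches L-position 0 → W
n=20: only reaches 10(W), 15(W), 16(W), 18(W), 19(W), all W → L
n=21: reaches L-position 14 → W
n=22: reaches L-position 20 → W
From 22 Ada can move to 20, reaching an L position.

Ada wins.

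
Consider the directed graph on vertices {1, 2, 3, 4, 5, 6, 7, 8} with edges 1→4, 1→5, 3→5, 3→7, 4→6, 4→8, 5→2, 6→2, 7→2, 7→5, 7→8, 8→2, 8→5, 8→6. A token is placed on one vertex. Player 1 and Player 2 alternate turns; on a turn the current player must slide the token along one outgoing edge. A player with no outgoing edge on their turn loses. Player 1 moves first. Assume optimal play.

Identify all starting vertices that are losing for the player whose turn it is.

Use the standard recursion: the mover loses at a terminal position; elsewhere, the mover wins exactly when some move hands the opponent an L position.
Every edge goes from a vertex to one that appears earlier in the order 2, 5, 6, 8, 4, 7, 1, 3, so processing vertices in that order labels each vertex after all of its successors.
2: no outgoing edge → L
5: can move to 2, which is L ⇒ W
6: can move to 2, which is L ⇒ W
8: can move to 2, which is L ⇒ W
4: moves to 8(W), 6(W); every one is W ⇒ L
7: can move to 2, which is L ⇒ W
1: can move to 4, which is L ⇒ W
3: moves to 7(W), 5(W); every one is W ⇒ L
The losing starting vertices are exactly the entries labelled L in this table (3 of them).

2, 3, 4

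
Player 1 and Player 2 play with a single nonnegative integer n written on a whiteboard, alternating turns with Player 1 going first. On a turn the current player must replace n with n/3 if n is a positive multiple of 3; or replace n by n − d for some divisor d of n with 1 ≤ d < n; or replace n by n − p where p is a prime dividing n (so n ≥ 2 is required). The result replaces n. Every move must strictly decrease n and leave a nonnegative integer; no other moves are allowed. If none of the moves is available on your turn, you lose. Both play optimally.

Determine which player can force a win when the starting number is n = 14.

Classify positions by backward induction: terminal positions (no move available) are L. From any other position, the mover wins iff some move reaches an L.
n=0: no move → L
n=1: no move → L
n=2: can move to 0, which is L ⇒ W
n=3: can move to 0, which is L ⇒ W
n=4: moves to 2(W), 3(W); every one is W ⇒ L
n=5: can move to 0, which is L ⇒ W
n=6: can move to 4, which is L ⇒ W
n=7: can move to 0, which is L ⇒ W
n=8: can move to 4, which is L ⇒ W
n=9: moves to 3(W), 6(W), 8(W); every one is W ⇒ L
n=10: can move to 9, which is L ⇒ W
n=11: can move to 0, which is L ⇒ W
n=12: can move to 4, which is L ⇒ W
n=13: can move to 0, which is L ⇒ W
n=14: moves to 7(W), 12(W), 13(W); every one is W ⇒ L
Every move from 14 reaches a W position, so the mover loses.

Player 2 wins.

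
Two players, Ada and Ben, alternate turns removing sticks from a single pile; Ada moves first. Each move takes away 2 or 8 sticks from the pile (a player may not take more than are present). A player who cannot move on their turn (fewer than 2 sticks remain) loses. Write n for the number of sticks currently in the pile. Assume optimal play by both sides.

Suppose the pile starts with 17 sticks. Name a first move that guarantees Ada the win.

Classify positions by backward induction: terminal positions (no move available) are L. From any other position, the mover wins iff some move reaches an L.
n=0: no move → L
n=1: no move → L
n=2: W (go to 0, an L position)
n=3: W (go to 1, an L position)
n=4: L (sole option 2(W) is W)
n=5: L (sole option 3(W) is W)
n=6: W (go to 4, an L position)
n=7: W (go to 5, an L position)
n=8: W (go to 0, an L position)
n=9: W (go to 1, an L position)
n=10: L (options 8(W), 2(W) are all W)
n=11: L (options 9(W), 3(W) are all W)
n=12: W (go to 10, an L position)
n=13: W (go to 11, an L position)
n=14: L (options 12(W), 6(W) are all W)
n=15: L (options 13(W), 7(W) are all W)
n=16: W (go to 14, an L position)
n=17: W (go to 15, an L position)
From 17, the L positions reachable in one move are: 15.

Remove 2, leaving 15.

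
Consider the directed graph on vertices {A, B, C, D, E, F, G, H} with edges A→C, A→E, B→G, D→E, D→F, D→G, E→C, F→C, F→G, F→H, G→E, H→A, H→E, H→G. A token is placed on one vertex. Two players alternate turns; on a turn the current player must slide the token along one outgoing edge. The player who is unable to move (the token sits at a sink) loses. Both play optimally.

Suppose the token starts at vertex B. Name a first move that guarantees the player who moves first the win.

Move to G.

Use the standard recursion: the mover loses at a terminal position; elsewhere, the mover wins exactly when some move hands the opponent an L position.
Every edge goes from a vertex to one that appears earlier in the order C, E, A, G, B, H, F, D, so processing vertices in that order labels each vertex after all of its successors.
C: no outgoing edge → L
E: →C(L), so W
A: →C(L), so W
G: →E(W) only, which is W, so L
B: →G(L), so W
H: →G(L), so W
F: →G(L), so W
D: →G(L), so W
From B, the L positions reachable in one move are: G.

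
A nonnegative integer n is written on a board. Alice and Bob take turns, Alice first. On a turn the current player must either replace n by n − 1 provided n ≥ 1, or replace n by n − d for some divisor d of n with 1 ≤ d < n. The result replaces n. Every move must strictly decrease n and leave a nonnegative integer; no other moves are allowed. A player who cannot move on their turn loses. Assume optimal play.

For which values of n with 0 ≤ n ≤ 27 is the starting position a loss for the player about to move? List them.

Label each position W (a win for the player to move) or L (a loss). A position with no legal move is L; any other position is W exactly when some move reaches an L, and L when every move reaches a W.
n=0: no move → L
n=1: →0(L), so W
n=2: →1(W) only, which is W, so L
n=3: →2(L), so W
n=4: →2(L), so W
n=5: →4(W) only, which is W, so L
n=6: →5(L), so W
n=7: →6(W) only, which is W, so L
n=8: →7(L), so W
n=9: →6(W), 8(W) — all W, so L
n=10: →5(L), so W
n=11: →10(W) only, which is W, so L
n=12: →9(L), so W
n=13: →12(W) only, which is W, so L
n=14: →7(L), so W
n=15: →10(W), 12(W), 14(W) — all W, so L
n=16: →15(L), so W
n=17: →16(W) only, which is W, so L
n=18: →9(L), so W
n=19: →18(W) only, which is W, so L
n=20: →15(L), so W
n=21: →14(W), 18(W), 20(W) — all W, so L
n=22: →11(L), so W
n=23: →22(W) only, which is W, so L
n=24: →21(L), so W
n=25: →20(W), 24(W) — all W, so L
n=26: →13(L), so W
n=27: →18(W), 24(W), 26(W) — all W, so L
Reading off the rows marked L gives the requested list; there are 14 such values of n.

0, 2, 5, 7, 9, 11, 13, 15, 17, 19, 21, 23, 25, 27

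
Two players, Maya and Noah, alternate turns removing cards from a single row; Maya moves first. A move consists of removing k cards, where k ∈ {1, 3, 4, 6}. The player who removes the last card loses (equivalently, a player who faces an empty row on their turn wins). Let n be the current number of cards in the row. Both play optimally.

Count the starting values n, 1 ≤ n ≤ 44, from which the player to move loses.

Build the W/L table. Terminal = W. A non-terminal position is W if it has a move to some L; otherwise it is L.
n=0: no move; the opponent has just taken the last card and therefore loses → W
n=1: only reaches 0(W), which is W → L
n=2: reaches L-position 1 → W
n=3: only reaches 2(W), 0(W), all W → L
n=4: reaches L-position 3 → W
n=5: reaches L-position 1 → W
n=6: reaches L-position 3 → W
n=7: reaches L-position 3 → W
n=8: only reaches 7(W), 5(W), 4(W), 2(W), all W → L
n=9: reaches L-position 8 → W
n=10: only reaches 9(W), 7(W), 6(W), 4(W), all W → L
n=11: reaches L-position 10 → W
n=12: reaches L-position 8 → W
n=13: reaches L-position 10 → W
n=14: reaches L-position 10 → W
n=15: only reaches 14(W), 12(W), 11(W), 9(W), all W → L
n=16: reaches L-position 15 → W
n=17: only reaches 16(W), 14(W), 13(W), 11(W), all W → L
n=18: reaches L-position 17 → W
n=19: reaches L-position 15 → W
n=20: reaches L-position 17 → W
n=21: reaches L-position 17 → W
n=22: only reaches 21(W), 19(W), 18(W), 16(W), all W → L
n=23: reaches L-position 22 → W
n=24: only reaches 23(W), 21(W), 20(W), 18(W), all W → L
n=25: reaches L-position 24 → W
n=26: reaches L-position 22 → W
n=27: reaches L-position 24 → W
n=28: reaches L-position 24 → W
n=29: only reaches 28(W), 26(W), 25(W), 23(W), all W → L
n=30: reaches L-position 29 → W
n=31: only reaches 30(W), 28(W), 27(W), 25(W), all W → L
n=32: reaches L-position 31 → W
n=33: reaches L-position 29 → W
n=34: reaches L-position 31 → W
n=35: reaches L-position 31 → W
n=36: only reaches 35(W), 33(W), 32(W), 30(W), all W → L
n=37: reaches L-position 36 → W
n=38: only reaches 37(W), 35(W), 34(W), 32(W), all W → L
n=39: reaches L-position 38 → W
n=40: reaches L-position 36 → W
n=41: reaches L-position 38 → W
n=42: reaches L-position 38 → W
n=43: only reaches 42(W), 40(W), 39(W), 37(W), all W → L
n=44: reaches L-position 43 → W
L entries with 1 ≤ n ≤ 44 (the range starts at n=1): n = 1, 3, 8, 10, 15, 17, 22, 24, 29, 31, 36, 38, 43; that makes 13.

13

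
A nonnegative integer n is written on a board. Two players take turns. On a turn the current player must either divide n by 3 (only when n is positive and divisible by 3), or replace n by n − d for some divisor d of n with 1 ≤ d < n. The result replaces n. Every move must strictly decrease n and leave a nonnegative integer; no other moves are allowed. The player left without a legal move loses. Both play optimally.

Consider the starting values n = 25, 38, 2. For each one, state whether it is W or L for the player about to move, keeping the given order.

Label each position W (a win for the player to move) or L (a loss). A position with no legal move is L; any other position is W exactly when some move reaches an L, and L when every move reaches a W.
n=0: no move → L
n=1: no move → L
n=2: W (go to 1, an L position)
n=3: W (go to 1, an L position)
n=4: L (options 2(W), 3(W) are all W)
n=5: W (go to 4, an L position)
n=6: W (go to 4, an L position)
n=7: L (sole option 6(W) is W)
n=8: W (go to 4, an L position)
n=9: L (options 3(W), 6(W), 8(W) are all W)
n=10: W (go to 9, an L position)
n=11: L (sole option 10(W) is W)
n=12: W (go to 4, an L position)
n=13: L (sole option 12(W) is W)
n=14: W (go to 7, an L position)
n=15: L (options 5(W), 10(W), 12(W), 14(W) are all W)
n=16: W (go to 15, an L position)
n=17: L (sole option 16(W) is W)
n=18: W (go to 9, an L position)
n=19: L (sole option 18(W) is W)
n=20: W (go to 15, an L position)
n=21: W (go to 7, an L position)
n=22: W (go to 11, an L position)
n=23: L (sole option 22(W) is W)
n=24: W (go to 23, an L position)
n=25: L (options 20(W), 24(W) are all W)
n=26: W (go to 13, an L position)
n=27: W (go to 9, an L position)
n=28: L (options 14(W), 21(W), 24(W), 26(W), 27(W) are all W)
n=29: W (go to 28, an L position)
n=30: W (go to 15, an L position)
n=31: L (sole option 30(W) is W)
n=32: W (go to 28, an L position)
n=33: W (go to 11, an L position)
n=34: W (go to 17, an L position)
n=35: W (go to 28, an L position)
n=36: L (options 12(W), 18(W), 24(W), 27(W), 30(W), 32(W), 33(W), 34(W), 35(W) are all W)
n=37: W (go to 36, an L position)
n=38: W (go to 19, an L position)

25: L, 38: W, 2: W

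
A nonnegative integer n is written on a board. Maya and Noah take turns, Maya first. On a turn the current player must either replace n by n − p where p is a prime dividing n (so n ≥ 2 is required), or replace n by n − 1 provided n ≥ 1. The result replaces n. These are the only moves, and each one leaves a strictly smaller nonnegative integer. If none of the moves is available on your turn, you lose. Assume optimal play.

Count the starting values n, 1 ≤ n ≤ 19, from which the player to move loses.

Classify positions by backward induction: terminal positions (no move available) are L. From any other position, the mover wins iff some move reaches an L.
n=0: no move → L
n=1: →0(L), so W
n=2: →0(L), so W
n=3: →0(L), so W
n=4: →2(W), 3(W) — all W, so L
n=5: →0(L), so W
n=6: →4(L), so W
n=7: →0(L), so W
n=8: →6(W), 7(W) — all W, so L
n=9: →8(L), so W
n=10: →8(L), so W
n=11: →0(L), so W
n=12: →9(W), 10(W), 11(W) — all W, so L
n=13: →0(L), so W
n=14: →12(L), so W
n=15: →12(L), so W
n=16: →14(W), 15(W) — all W, so L
n=17: →0(L), so W
n=18: →16(L), so W
n=19: →0(L), so W
L entries with 1 ≤ n ≤ 19 (n=0 is outside the asked range and is not counted): n = 4, 8, 12, 16; that makes 4.

4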